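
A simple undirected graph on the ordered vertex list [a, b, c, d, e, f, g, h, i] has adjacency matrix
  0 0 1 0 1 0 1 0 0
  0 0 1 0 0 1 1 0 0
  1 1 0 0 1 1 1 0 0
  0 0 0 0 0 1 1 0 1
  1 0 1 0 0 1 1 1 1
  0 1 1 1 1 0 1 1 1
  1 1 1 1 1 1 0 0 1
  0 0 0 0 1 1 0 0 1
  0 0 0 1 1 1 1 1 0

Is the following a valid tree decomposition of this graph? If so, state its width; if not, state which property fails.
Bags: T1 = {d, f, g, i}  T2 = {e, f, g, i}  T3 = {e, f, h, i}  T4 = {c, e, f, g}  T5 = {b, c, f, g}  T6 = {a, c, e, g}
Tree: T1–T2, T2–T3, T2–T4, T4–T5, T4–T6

Every vertex of G appears in some bag (union = {a, b, c, d, e, f, g, h, i}); every edge is covered by a bag; and for each vertex v the set of bags containing v is connected in the bag tree. The decomposition is therefore valid. The largest bag has 4 vertices, so the width is 3.

Yes; width 3.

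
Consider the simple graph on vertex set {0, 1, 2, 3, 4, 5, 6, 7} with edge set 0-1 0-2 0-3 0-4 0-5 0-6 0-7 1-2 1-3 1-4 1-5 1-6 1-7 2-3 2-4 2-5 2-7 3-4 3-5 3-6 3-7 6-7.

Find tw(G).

4

A width-4 tree decomposition is:
Bags: B1 = {0, 1, 2, 3, 7}  B2 = {0, 1, 2, 3, 4}  B3 = {0, 1, 2, 3, 5}  B4 = {0, 1, 3, 6, 7}
Tree: B1–B2, B2–B3, B1–B4
Each bag holds 5 vertices, so the decomposition has width 4, which upper-bounds the treewidth. Conversely, {0, 1, 2, 3, 4} is a clique of size 5, and the vertices of any clique must share a bag in every tree decomposition; so some bag has ≥ 5 vertices and tw(G) ≥ 4. The upper and lower bounds meet at 4, so that is the treewidth.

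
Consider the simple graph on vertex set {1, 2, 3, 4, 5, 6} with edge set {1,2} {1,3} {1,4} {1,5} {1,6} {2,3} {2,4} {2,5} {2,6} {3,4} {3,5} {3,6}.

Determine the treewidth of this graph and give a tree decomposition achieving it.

Every bag has size at most 4, so the width is 4 − 1 = 3 and tw(G) ≤ 3. Conversely, {1, 2, 3, 4} is a clique of size 4, and the vertices of any clique must share a bag in every tree decomposition; so some bag has ≥ 4 vertices and tw(G) ≥ 3. Combining the bounds, tw(G) = 3.

Treewidth 3.
One optimal decomposition is:
Bags: B1 = {1, 2, 3, 5}  B2 = {1, 2, 3, 6}  B3 = {1, 2, 3, 4}
Tree: B1–B2, B2–B3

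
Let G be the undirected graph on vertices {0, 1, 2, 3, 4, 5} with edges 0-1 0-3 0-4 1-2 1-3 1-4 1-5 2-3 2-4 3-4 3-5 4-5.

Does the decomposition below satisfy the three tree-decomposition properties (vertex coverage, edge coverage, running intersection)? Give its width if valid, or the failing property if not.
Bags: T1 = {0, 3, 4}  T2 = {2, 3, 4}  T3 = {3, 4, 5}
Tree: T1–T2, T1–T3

A tree decomposition must satisfy three properties: every vertex lies in some bag; for every edge, both endpoints lie together in some bag; and for every vertex, the bags containing it form a connected subtree. Here vertex 1 appears in no bag, so the decomposition is invalid.

No — vertex 1 appears in no bag.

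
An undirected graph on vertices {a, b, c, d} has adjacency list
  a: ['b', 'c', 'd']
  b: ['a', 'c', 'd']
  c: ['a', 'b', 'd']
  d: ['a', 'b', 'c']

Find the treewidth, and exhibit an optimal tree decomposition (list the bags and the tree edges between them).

With just one bag of size 4, the width is 4 − 1 = 3, so tw(G) ≤ 3. For the lower bound, the 4 vertices {a, b, c, d} are pairwise adjacent, and any tree decomposition puts a clique entirely inside one bag — forcing width ≥ 3. Hence tw(G) = 3 exactly.

Treewidth 3.
One optimal decomposition is:
Bags: B1 = {a, b, c, d}
Tree: (single bag)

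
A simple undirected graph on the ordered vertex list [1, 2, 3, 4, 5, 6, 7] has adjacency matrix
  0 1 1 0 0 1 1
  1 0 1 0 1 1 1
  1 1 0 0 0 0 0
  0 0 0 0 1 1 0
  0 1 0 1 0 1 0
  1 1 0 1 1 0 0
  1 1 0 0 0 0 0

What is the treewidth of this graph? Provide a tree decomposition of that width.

Every bag has size at most 3, so the width is 3 − 1 = 2 and tw(G) ≤ 2. For the lower bound, the 3 vertices {1, 2, 3} are pairwise adjacent, and any tree decomposition puts a clique entirely inside one bag — forcing width ≥ 2. The upper and lower bounds meet at 2, so that is the treewidth.

Treewidth 2.
Bags: B1 = {1, 2, 3}  B2 = {1, 2, 6}  B3 = {1, 2, 7}  B4 = {2, 5, 6}  B5 = {4, 5, 6}
Tree: B1–B2, B1–B3, B2–B4, B4–B5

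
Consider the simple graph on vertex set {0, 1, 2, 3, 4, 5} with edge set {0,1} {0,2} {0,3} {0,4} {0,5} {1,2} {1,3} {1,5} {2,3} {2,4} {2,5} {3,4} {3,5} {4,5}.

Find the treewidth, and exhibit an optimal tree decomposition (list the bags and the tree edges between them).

Treewidth 4.
One such decomposition:
Bags: B1 = {0, 2, 3, 4, 5}  B2 = {0, 1, 2, 3, 5}
Tree: B1–B2

Every bag has size at most 5, so the width is 5 − 1 = 4 and tw(G) ≤ 4. Conversely, {0, 1, 2, 3, 5} is a clique of size 5, and the vertices of any clique must share a bag in every tree decomposition; so some bag has ≥ 5 vertices and tw(G) ≥ 4. Combining the bounds, tw(G) = 4.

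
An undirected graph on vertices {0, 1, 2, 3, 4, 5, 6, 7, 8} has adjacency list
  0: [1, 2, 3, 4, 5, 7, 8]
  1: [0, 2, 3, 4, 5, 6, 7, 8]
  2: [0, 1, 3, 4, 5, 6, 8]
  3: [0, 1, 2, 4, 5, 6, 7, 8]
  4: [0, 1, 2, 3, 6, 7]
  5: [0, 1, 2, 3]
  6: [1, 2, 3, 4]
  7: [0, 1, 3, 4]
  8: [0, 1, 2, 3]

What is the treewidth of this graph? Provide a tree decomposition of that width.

Every bag has size at most 5, so the width is 5 − 1 = 4 and tw(G) ≤ 4. For the lower bound, the 5 vertices {0, 1, 2, 3, 8} are pairwise adjacent, and any tree decomposition puts a clique entirely inside one bag — forcing width ≥ 4. Combining the bounds, tw(G) = 4.

Treewidth 4.
Bags: B1 = {0, 1, 2, 3, 8}  B2 = {0, 1, 2, 3, 4}  B3 = {0, 1, 2, 3, 5}  B4 = {0, 1, 3, 4, 7}  B5 = {1, 2, 3, 4, 6}
Tree: B1–B2, B2–B3, B2–B4, B2–B5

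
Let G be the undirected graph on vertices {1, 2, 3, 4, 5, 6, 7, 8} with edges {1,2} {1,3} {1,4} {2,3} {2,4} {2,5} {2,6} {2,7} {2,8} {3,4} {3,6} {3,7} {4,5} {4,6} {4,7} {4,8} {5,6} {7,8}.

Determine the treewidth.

3

A width-3 tree decomposition is:
Bags: B1 = {2, 3, 4, 7}  B2 = {2, 3, 4, 6}  B3 = {2, 4, 5, 6}  B4 = {2, 4, 7, 8}  B5 = {1, 2, 3, 4}
Tree: B1–B2, B2–B3, B1–B4, B1–B5
Each bag holds 4 vertices, so the decomposition has width 3, which upper-bounds the treewidth. For the lower bound, the 4 vertices {2, 4, 7, 8} are pairwise adjacent, and any tree decomposition puts a clique entirely inside one bag — forcing width ≥ 3. Combining the bounds, tw(G) = 3.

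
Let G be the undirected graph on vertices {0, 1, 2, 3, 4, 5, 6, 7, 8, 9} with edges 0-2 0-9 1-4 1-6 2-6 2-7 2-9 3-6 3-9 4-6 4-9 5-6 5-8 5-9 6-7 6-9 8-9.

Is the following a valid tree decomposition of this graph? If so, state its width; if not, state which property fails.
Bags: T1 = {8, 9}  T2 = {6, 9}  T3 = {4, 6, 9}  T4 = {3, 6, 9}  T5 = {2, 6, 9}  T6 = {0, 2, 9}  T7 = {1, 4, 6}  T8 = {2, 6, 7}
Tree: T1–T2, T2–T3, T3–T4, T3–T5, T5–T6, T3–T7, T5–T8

A tree decomposition must satisfy three properties: every vertex lies in some bag; for every edge, both endpoints lie together in some bag; and for every vertex, the bags containing it form a connected subtree. Here vertex 5 appears in no bag, so the decomposition is invalid.

No — vertex 5 appears in no bag.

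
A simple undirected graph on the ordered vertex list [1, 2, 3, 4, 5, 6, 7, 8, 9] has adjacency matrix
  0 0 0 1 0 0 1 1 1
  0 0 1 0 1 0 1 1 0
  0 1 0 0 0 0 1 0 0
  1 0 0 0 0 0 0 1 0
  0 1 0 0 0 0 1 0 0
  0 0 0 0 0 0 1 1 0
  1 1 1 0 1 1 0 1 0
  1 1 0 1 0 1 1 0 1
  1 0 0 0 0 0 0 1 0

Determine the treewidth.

2

A width-2 tree decomposition is:
Bags: B1 = {2, 7, 8}  B2 = {1, 7, 8}  B3 = {2, 3, 7}  B4 = {1, 4, 8}  B5 = {6, 7, 8}  B6 = {1, 8, 9}  B7 = {2, 5, 7}
Tree: B1–B2, B1–B3, B2–B4, B1–B5, B4–B6, B1–B7
Each bag holds 3 vertices, so the decomposition has width 2, which upper-bounds the treewidth. Conversely, {1, 8, 9} is a clique of size 3, and the vertices of any clique must share a bag in every tree decomposition; so some bag has ≥ 3 vertices and tw(G) ≥ 2. Therefore the treewidth is 2.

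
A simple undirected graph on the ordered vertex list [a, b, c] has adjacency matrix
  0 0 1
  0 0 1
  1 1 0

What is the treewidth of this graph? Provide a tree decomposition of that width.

Each bag holds 2 vertices, so the decomposition has width 1, which upper-bounds the treewidth. G has an edge, so its treewidth is at least 1. Combining the bounds, tw(G) = 1.

Treewidth 1.
Bags: B1 = {a, c}  B2 = {b, c}
Tree: B1–B2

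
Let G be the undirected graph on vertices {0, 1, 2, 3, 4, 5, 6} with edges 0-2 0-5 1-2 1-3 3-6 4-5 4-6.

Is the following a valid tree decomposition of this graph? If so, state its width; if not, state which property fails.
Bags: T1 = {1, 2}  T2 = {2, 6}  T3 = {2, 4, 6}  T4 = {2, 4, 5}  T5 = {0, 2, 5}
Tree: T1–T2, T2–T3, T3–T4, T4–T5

A tree decomposition must satisfy three properties: every vertex lies in some bag; for every edge, both endpoints lie together in some bag; and for every vertex, the bags containing it form a connected subtree. Here vertex 3 appears in no bag, so the decomposition is invalid.

No — vertex 3 appears in no bag.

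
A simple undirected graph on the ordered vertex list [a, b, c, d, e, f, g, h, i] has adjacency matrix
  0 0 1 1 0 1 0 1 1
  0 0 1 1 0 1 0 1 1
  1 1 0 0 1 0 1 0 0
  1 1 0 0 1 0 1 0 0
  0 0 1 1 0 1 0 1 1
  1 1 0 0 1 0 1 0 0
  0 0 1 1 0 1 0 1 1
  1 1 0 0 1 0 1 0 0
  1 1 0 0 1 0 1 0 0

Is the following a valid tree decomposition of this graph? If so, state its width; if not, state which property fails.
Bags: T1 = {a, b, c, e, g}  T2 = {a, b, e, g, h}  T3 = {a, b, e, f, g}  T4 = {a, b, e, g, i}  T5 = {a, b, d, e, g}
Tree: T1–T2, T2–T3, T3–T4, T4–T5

Vertex coverage: the bags together contain {a, b, c, d, e, f, g, h, i}, the full vertex set. Edge coverage: each edge of G has both endpoints in at least one bag. Running intersection: for every vertex, the bags containing it form a connected subtree. All three properties hold, so this is a valid tree decomposition of width max|bag| − 1 = 4, and hence tw(G) ≤ 4.

Yes; width 4.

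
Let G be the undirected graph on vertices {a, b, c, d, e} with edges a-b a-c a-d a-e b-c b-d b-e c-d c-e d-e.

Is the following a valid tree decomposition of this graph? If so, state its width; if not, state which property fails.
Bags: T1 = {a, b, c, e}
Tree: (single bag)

A tree decomposition must satisfy three properties: every vertex lies in some bag; for every edge, both endpoints lie together in some bag; and for every vertex, the bags containing it form a connected subtree. Here vertex d appears in no bag, so the decomposition is invalid.

No — vertex d appears in no bag.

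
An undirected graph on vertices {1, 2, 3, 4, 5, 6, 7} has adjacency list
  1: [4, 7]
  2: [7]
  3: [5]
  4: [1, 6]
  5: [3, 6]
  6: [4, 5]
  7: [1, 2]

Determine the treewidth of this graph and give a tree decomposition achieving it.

Treewidth 1.
Bags: B1 = {2, 7}  B2 = {1, 7}  B3 = {1, 4}  B4 = {4, 6}  B5 = {5, 6}  B6 = {3, 5}
Tree: B1–B2, B2–B3, B3–B4, B4–B5, B5–B6

The largest bag has 2 vertices, giving width 1; this decomposition certifies tw(G) ≤ 1. Any graph with an edge has treewidth ≥ 1, and G has the edge 2–7. Hence tw(G) = 1 exactly.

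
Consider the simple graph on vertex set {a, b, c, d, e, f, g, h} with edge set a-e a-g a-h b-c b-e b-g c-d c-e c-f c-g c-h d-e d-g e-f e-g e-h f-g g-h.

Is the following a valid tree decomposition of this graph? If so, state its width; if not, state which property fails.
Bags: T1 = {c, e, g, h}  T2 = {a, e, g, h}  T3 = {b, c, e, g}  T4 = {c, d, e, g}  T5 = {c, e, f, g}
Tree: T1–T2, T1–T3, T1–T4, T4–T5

Checking the three conditions: (i) the bags cover all of {a, b, c, d, e, f, g, h}; (ii) for each edge, some bag contains both endpoints; (iii) the bags containing any fixed vertex form a subtree. All hold, so the decomposition is valid with width 4 − 1 = 3.

Yes; width 3.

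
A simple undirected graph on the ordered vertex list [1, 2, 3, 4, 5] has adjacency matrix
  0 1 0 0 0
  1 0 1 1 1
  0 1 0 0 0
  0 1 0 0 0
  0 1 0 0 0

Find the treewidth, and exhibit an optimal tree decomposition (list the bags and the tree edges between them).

Treewidth 1.
One optimal decomposition is:
Bags: B1 = {2, 4}  B2 = {1, 2}  B3 = {2, 5}  B4 = {2, 3}
Tree: B1–B2, B1–B3, B2–B4

The largest bag has 2 vertices, giving width 1; this decomposition certifies tw(G) ≤ 1. Any graph with an edge has treewidth ≥ 1, and G has the edge 4–2. Hence tw(G) = 1 exactly.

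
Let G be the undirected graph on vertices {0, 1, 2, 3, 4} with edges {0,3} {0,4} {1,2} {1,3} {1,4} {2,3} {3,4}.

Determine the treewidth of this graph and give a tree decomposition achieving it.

Treewidth 2.
One optimal decomposition is:
Bags: B1 = {0, 3, 4}  B2 = {1, 3, 4}  B3 = {1, 2, 3}
Tree: B1–B2, B2–B3

Each bag holds 3 vertices, so the decomposition has width 2, which upper-bounds the treewidth. On the other hand G contains the 3-clique {0, 3, 4}. A clique must lie in a single bag of any decomposition, so no decomposition can have width below 2. Combining the bounds, tw(G) = 2.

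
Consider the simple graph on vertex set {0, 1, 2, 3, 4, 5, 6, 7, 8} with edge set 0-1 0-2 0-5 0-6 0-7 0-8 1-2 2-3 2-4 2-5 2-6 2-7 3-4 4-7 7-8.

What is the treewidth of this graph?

A width-2 tree decomposition is:
Bags: B1 = {0, 2, 7}  B2 = {0, 1, 2}  B3 = {0, 7, 8}  B4 = {0, 2, 5}  B5 = {2, 4, 7}  B6 = {0, 2, 6}  B7 = {2, 3, 4}
Tree: B1–B2, B1–B3, B2–B4, B1–B5, B2–B6, B5–B7
The largest bag has 3 vertices, giving width 2; this decomposition certifies tw(G) ≤ 2. On the other hand G contains the 3-clique {0, 7, 8}. A clique must lie in a single bag of any decomposition, so no decomposition can have width below 2. The upper and lower bounds meet at 2, so that is the treewidth.

2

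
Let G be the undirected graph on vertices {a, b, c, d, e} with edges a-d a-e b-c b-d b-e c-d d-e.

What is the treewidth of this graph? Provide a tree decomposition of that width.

Each bag holds 3 vertices, so the decomposition has width 2, which upper-bounds the treewidth. Conversely, {a, d, e} is a clique of size 3, and the vertices of any clique must share a bag in every tree decomposition; so some bag has ≥ 3 vertices and tw(G) ≥ 2. Therefore the treewidth is 2.

Treewidth 2.
One optimal decomposition is:
Bags: B1 = {b, d, e}  B2 = {b, c, d}  B3 = {a, d, e}
Tree: B1–B2, B1–B3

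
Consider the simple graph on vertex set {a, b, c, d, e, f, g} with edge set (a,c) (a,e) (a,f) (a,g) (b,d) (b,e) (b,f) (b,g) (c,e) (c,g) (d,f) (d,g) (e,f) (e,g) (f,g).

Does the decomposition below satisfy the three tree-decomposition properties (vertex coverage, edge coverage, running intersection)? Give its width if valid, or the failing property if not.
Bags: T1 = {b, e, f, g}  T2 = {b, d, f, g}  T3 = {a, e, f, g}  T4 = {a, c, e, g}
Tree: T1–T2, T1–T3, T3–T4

Checking the three conditions: (i) the bags cover all of {a, b, c, d, e, f, g}; (ii) for each edge, some bag contains both endpoints; (iii) the bags containing any fixed vertex form a subtree. All hold, so the decomposition is valid with width 4 − 1 = 3.

Yes; width 3.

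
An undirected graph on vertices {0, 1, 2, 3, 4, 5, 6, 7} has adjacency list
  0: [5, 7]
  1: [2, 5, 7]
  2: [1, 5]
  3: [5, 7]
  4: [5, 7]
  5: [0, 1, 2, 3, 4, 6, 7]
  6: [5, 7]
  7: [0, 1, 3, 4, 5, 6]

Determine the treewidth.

A width-2 tree decomposition is:
Bags: B1 = {0, 5, 7}  B2 = {1, 5, 7}  B3 = {1, 2, 5}  B4 = {3, 5, 7}  B5 = {5, 6, 7}  B6 = {4, 5, 7}
Tree: B1–B2, B2–B3, B2–B4, B2–B5, B4–B6
Every bag has size at most 3, so the width is 3 − 1 = 2 and tw(G) ≤ 2. For the lower bound, the 3 vertices {1, 2, 5} are pairwise adjacent, and any tree decomposition puts a clique entirely inside one bag — forcing width ≥ 2. The upper and lower bounds meet at 2, so that is the treewidth.

2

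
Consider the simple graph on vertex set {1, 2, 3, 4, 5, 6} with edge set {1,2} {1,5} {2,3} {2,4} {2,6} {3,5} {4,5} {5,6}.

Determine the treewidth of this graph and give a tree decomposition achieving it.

Every bag has size at most 3, so the width is 3 − 1 = 2 and tw(G) ≤ 2. For the lower bound, G contains the cycle 2–4–5–1–2, so G is not a forest; only forests have treewidth ≤ 1, hence tw(G) ≥ 2. Therefore the treewidth is 2.

Treewidth 2.
One such decomposition:
Bags: B1 = {2, 4, 5}  B2 = {1, 2, 5}  B3 = {2, 5, 6}  B4 = {2, 3, 5}
Tree: B1–B2, B2–B3, B3–B4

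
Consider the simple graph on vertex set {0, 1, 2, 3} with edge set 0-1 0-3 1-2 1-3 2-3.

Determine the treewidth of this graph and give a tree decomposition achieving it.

Treewidth 2.
One optimal decomposition is:
Bags: B1 = {1, 2, 3}  B2 = {0, 1, 3}
Tree: B1–B2

Each bag holds 3 vertices, so the decomposition has width 2, which upper-bounds the treewidth. Conversely, {0, 1, 3} is a clique of size 3, and the vertices of any clique must share a bag in every tree decomposition; so some bag has ≥ 3 vertices and tw(G) ≥ 2. Therefore the treewidth is 2.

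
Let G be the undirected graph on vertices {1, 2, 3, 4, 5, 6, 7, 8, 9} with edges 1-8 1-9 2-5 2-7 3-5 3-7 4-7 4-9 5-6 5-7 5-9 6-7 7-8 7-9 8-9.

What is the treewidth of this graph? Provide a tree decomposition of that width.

Every bag has size at most 3, so the width is 3 − 1 = 2 and tw(G) ≤ 2. Conversely, {1, 8, 9} is a clique of size 3, and the vertices of any clique must share a bag in every tree decomposition; so some bag has ≥ 3 vertices and tw(G) ≥ 2. Therefore the treewidth is 2.

Treewidth 2.
Bags: B1 = {5, 7, 9}  B2 = {3, 5, 7}  B3 = {7, 8, 9}  B4 = {1, 8, 9}  B5 = {2, 5, 7}  B6 = {5, 6, 7}  B7 = {4, 7, 9}
Tree: B1–B2, B1–B3, B3–B4, B2–B5, B2–B6, B1–B7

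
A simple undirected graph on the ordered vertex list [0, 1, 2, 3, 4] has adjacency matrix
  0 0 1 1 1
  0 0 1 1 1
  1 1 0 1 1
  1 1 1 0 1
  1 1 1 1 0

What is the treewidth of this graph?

3

A width-3 tree decomposition is:
Bags: B1 = {0, 2, 3, 4}  B2 = {1, 2, 3, 4}
Tree: B1–B2
Every bag has size at most 4, so the width is 4 − 1 = 3 and tw(G) ≤ 3. On the other hand G contains the 4-clique {0, 2, 3, 4}. A clique must lie in a single bag of any decomposition, so no decomposition can have width below 3. Therefore the treewidth is 3.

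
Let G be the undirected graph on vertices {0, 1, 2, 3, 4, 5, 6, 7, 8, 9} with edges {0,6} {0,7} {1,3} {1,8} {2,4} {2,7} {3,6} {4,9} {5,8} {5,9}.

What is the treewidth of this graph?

2

A width-2 tree decomposition is:
Bags: B1 = {4, 5, 9}  B2 = {4, 5, 8}  B3 = {1, 4, 8}  B4 = {1, 3, 4}  B5 = {3, 4, 6}  B6 = {0, 4, 6}  B7 = {0, 4, 7}  B8 = {2, 4, 7}
Tree: B1–B2, B2–B3, B3–B4, B4–B5, B5–B6, B6–B7, B7–B8
Each bag holds 3 vertices, so the decomposition has width 2, which upper-bounds the treewidth. Since 4–9–5–8–1–3–6–0–7–2–4 is a cycle in G, G is not acyclic. Forests are exactly the graphs of treewidth ≤ 1, so tw(G) ≥ 2. Combining the bounds, tw(G) = 2.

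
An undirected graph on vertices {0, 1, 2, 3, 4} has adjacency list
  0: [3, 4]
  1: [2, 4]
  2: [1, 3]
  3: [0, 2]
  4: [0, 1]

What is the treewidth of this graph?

2

A width-2 tree decomposition is:
Bags: B1 = {1, 2, 4}  B2 = {2, 3, 4}  B3 = {0, 3, 4}
Tree: B1–B2, B2–B3
Each bag holds 3 vertices, so the decomposition has width 2, which upper-bounds the treewidth. Since 4–1–2–3–0–4 is a cycle in G, G is not acyclic. Forests are exactly the graphs of treewidth ≤ 1, so tw(G) ≥ 2. Therefore the treewidth is 2.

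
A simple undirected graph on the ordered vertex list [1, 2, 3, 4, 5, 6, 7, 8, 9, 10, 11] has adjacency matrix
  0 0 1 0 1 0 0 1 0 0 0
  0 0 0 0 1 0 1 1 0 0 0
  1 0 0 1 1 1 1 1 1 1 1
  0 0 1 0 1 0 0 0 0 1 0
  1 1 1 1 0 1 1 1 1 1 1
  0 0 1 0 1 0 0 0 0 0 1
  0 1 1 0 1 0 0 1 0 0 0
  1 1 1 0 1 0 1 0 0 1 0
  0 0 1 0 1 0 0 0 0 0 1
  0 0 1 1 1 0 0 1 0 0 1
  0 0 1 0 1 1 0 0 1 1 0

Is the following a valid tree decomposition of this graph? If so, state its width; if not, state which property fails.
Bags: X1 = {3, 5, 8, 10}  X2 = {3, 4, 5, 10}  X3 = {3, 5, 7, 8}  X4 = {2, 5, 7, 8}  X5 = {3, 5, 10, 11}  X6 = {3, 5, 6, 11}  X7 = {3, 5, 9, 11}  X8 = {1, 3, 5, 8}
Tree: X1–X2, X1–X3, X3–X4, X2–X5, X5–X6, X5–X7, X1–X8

Yes; width 3.

Checking the three conditions: (i) the bags cover all of {1, 2, 3, 4, 5, 6, 7, 8, 9, 10, 11}; (ii) for each edge, some bag contains both endpoints; (iii) the bags containing any fixed vertex form a subtree. All hold, so the decomposition is valid with width 4 − 1 = 3.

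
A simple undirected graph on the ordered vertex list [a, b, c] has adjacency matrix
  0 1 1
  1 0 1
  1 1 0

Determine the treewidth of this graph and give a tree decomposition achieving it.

Treewidth 2.
One such decomposition:
Bags: B1 = {a, b, c}
Tree: (single bag)

A single bag containing all 3 vertices is trivially a valid decomposition of width 2. On the other hand G contains the 3-clique {a, b, c}. A clique must lie in a single bag of any decomposition, so no decomposition can have width below 2. Therefore the treewidth is 2.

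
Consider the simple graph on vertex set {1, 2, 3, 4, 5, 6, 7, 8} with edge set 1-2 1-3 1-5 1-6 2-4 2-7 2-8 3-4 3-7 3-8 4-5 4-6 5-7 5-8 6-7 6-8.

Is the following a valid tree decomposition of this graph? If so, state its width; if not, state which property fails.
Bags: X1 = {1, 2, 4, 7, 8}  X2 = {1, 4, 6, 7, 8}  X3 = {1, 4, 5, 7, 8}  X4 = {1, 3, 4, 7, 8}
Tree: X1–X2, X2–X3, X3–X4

Vertex coverage: the bags together contain {1, 2, 3, 4, 5, 6, 7, 8}, the full vertex set. Edge coverage: each edge of G has both endpoints in at least one bag. Running intersection: for every vertex, the bags containing it form a connected subtree. All three properties hold, so this is a valid tree decomposition of width max|bag| − 1 = 4, and hence tw(G) ≤ 4.

Yes; width 4.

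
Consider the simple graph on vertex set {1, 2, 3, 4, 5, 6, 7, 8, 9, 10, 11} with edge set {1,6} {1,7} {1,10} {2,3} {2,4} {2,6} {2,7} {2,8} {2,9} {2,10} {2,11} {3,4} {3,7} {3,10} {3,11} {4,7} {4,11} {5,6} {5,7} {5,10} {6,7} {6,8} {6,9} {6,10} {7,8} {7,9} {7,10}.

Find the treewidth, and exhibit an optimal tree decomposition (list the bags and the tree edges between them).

The largest bag has 4 vertices, giving width 3; this decomposition certifies tw(G) ≤ 3. For the lower bound, the 4 vertices {2, 3, 4, 11} are pairwise adjacent, and any tree decomposition puts a clique entirely inside one bag — forcing width ≥ 3. The upper and lower bounds meet at 3, so that is the treewidth.

Treewidth 3.
Bags: B1 = {2, 6, 7, 10}  B2 = {2, 3, 7, 10}  B3 = {2, 3, 4, 7}  B4 = {2, 3, 4, 11}  B5 = {2, 6, 7, 8}  B6 = {2, 6, 7, 9}  B7 = {5, 6, 7, 10}  B8 = {1, 6, 7, 10}
Tree: B1–B2, B2–B3, B3–B4, B1–B5, B1–B6, B1–B7, B7–B8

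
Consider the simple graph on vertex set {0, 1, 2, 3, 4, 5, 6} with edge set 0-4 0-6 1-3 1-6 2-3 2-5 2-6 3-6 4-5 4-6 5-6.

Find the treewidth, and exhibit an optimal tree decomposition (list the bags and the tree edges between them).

Treewidth 2.
Bags: B1 = {2, 5, 6}  B2 = {4, 5, 6}  B3 = {2, 3, 6}  B4 = {1, 3, 6}  B5 = {0, 4, 6}
Tree: B1–B2, B1–B3, B3–B4, B2–B5

Each bag holds 3 vertices, so the decomposition has width 2, which upper-bounds the treewidth. Conversely, {0, 4, 6} is a clique of size 3, and the vertices of any clique must share a bag in every tree decomposition; so some bag has ≥ 3 vertices and tw(G) ≥ 2. Combining the bounds, tw(G) = 2.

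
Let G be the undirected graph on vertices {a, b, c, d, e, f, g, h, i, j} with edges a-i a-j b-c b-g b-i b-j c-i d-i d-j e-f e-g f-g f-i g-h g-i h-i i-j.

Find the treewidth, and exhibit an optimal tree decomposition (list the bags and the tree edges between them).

Every bag has size at most 3, so the width is 3 − 1 = 2 and tw(G) ≤ 2. Conversely, {e, f, g} is a clique of size 3, and the vertices of any clique must share a bag in every tree decomposition; so some bag has ≥ 3 vertices and tw(G) ≥ 2. Hence tw(G) = 2 exactly.

Treewidth 2.
One optimal decomposition is:
Bags: B1 = {b, i, j}  B2 = {b, g, i}  B3 = {f, g, i}  B4 = {a, i, j}  B5 = {g, h, i}  B6 = {b, c, i}  B7 = {d, i, j}  B8 = {e, f, g}
Tree: B1–B2, B2–B3, B1–B4, B2–B5, B2–B6, B1–B7, B3–B8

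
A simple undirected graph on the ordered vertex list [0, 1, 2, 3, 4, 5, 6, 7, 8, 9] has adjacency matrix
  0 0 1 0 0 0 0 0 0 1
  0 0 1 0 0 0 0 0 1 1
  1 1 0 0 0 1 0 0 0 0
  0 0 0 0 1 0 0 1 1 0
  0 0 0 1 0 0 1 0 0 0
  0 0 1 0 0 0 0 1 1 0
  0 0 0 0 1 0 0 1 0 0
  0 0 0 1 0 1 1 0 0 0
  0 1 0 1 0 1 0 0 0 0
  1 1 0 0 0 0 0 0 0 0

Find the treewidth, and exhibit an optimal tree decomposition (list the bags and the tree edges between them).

Treewidth 2.
Bags: B1 = {0, 1, 9}  B2 = {0, 1, 2}  B3 = {1, 2, 8}  B4 = {2, 5, 8}  B5 = {3, 5, 8}  B6 = {3, 5, 7}  B7 = {3, 4, 7}  B8 = {4, 6, 7}
Tree: B1–B2, B2–B3, B3–B4, B4–B5, B5–B6, B6–B7, B7–B8

Every bag has size at most 3, so the width is 3 − 1 = 2 and tw(G) ≤ 2. Since 9–0–2–1–9 is a cycle in G, G is not acyclic. Forests are exactly the graphs of treewidth ≤ 1, so tw(G) ≥ 2. Therefore the treewidth is 2.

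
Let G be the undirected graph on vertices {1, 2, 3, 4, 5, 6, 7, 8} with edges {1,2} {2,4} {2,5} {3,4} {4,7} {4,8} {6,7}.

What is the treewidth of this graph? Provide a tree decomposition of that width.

Treewidth 1.
One optimal decomposition is:
Bags: B1 = {4, 7}  B2 = {4, 8}  B3 = {6, 7}  B4 = {3, 4}  B5 = {2, 4}  B6 = {1, 2}  B7 = {2, 5}
Tree: B1–B2, B1–B3, B1–B4, B1–B5, B5–B6, B6–B7

Each bag holds 2 vertices, so the decomposition has width 1, which upper-bounds the treewidth. Any graph with an edge has treewidth ≥ 1, and G has the edge 4–7. Therefore the treewidth is 1.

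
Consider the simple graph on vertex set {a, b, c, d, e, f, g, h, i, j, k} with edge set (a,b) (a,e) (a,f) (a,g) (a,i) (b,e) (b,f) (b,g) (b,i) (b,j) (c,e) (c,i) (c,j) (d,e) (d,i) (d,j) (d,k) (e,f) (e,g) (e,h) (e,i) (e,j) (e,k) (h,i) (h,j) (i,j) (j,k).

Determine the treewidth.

3

A width-3 tree decomposition is:
Bags: B1 = {b, e, i, j}  B2 = {d, e, i, j}  B3 = {a, b, e, i}  B4 = {a, b, e, f}  B5 = {e, h, i, j}  B6 = {c, e, i, j}  B7 = {d, e, j, k}  B8 = {a, b, e, g}
Tree: B1–B2, B1–B3, B3–B4, B1–B5, B5–B6, B2–B7, B3–B8
Every bag has size at most 4, so the width is 4 − 1 = 3 and tw(G) ≤ 3. Conversely, {a, b, e, g} is a clique of size 4, and the vertices of any clique must share a bag in every tree decomposition; so some bag has ≥ 4 vertices and tw(G) ≥ 3. Therefore the treewidth is 3.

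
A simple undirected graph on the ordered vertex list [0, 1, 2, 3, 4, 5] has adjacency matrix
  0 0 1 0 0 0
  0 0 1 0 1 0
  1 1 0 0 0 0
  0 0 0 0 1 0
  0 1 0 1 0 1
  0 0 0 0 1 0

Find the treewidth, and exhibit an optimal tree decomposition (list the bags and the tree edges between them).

Treewidth 1.
Bags: B1 = {1, 2}  B2 = {1, 4}  B3 = {0, 2}  B4 = {4, 5}  B5 = {3, 4}
Tree: B1–B2, B1–B3, B2–B4, B4–B5

The largest bag has 2 vertices, giving width 1; this decomposition certifies tw(G) ≤ 1. Any graph with an edge has treewidth ≥ 1, and G has the edge 2–1. Hence tw(G) = 1 exactly.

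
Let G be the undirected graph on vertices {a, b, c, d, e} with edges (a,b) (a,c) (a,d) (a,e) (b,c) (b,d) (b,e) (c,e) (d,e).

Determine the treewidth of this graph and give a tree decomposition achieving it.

The largest bag has 4 vertices, giving width 3; this decomposition certifies tw(G) ≤ 3. For the lower bound, the 4 vertices {a, b, d, e} are pairwise adjacent, and any tree decomposition puts a clique entirely inside one bag — forcing width ≥ 3. The upper and lower bounds meet at 3, so that is the treewidth.

Treewidth 3.
Bags: B1 = {a, b, c, e}  B2 = {a, b, d, e}
Tree: B1–B2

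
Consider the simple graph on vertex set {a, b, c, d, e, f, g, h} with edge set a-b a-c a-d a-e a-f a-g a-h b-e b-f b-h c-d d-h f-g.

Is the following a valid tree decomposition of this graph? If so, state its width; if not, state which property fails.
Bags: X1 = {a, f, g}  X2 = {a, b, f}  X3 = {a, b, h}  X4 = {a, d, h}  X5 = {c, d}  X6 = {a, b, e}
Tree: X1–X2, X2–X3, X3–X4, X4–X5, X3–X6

A tree decomposition must satisfy three properties: every vertex lies in some bag; for every edge, both endpoints lie together in some bag; and for every vertex, the bags containing it form a connected subtree. Here edge (a,c) lies in no bag, so the decomposition is invalid.

No — edge (a,c) lies in no bag.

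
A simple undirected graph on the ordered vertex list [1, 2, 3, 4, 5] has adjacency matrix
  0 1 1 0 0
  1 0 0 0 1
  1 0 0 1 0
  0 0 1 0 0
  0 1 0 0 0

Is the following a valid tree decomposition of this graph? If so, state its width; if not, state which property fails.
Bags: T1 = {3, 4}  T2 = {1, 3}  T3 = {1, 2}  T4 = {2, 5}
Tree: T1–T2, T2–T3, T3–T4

Vertex coverage: the bags together contain {1, 2, 3, 4, 5}, the full vertex set. Edge coverage: each edge of G has both endpoints in at least one bag. Running intersection: for every vertex, the bags containing it form a connected subtree. All three properties hold, so this is a valid tree decomposition of width max|bag| − 1 = 1, and hence tw(G) ≤ 1.

Yes; width 1.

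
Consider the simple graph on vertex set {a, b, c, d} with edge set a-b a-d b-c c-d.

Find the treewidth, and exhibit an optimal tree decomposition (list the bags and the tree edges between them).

Treewidth 2.
One such decomposition:
Bags: B1 = {a, b, d}  B2 = {b, c, d}
Tree: B1–B2

The largest bag has 3 vertices, giving width 2; this decomposition certifies tw(G) ≤ 2. For the lower bound, G contains the cycle b–a–d–c–b, so G is not a forest; only forests have treewidth ≤ 1, hence tw(G) ≥ 2. Hence tw(G) = 2 exactly.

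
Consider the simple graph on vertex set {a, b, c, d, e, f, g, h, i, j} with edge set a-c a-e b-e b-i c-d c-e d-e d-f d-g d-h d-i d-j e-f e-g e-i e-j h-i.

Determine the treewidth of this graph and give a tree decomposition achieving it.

Treewidth 2.
One optimal decomposition is:
Bags: B1 = {c, d, e}  B2 = {d, e, g}  B3 = {a, c, e}  B4 = {d, e, f}  B5 = {d, e, j}  B6 = {d, e, i}  B7 = {b, e, i}  B8 = {d, h, i}
Tree: B1–B2, B1–B3, B2–B4, B1–B5, B1–B6, B6–B7, B6–B8

Each bag holds 3 vertices, so the decomposition has width 2, which upper-bounds the treewidth. Conversely, {d, e, f} is a clique of size 3, and the vertices of any clique must share a bag in every tree decomposition; so some bag has ≥ 3 vertices and tw(G) ≥ 2. Hence tw(G) = 2 exactly.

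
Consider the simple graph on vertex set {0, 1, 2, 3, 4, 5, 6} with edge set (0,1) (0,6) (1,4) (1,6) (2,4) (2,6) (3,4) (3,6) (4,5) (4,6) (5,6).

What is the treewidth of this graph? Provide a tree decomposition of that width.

Each bag holds 3 vertices, so the decomposition has width 2, which upper-bounds the treewidth. Conversely, {0, 1, 6} is a clique of size 3, and the vertices of any clique must share a bag in every tree decomposition; so some bag has ≥ 3 vertices and tw(G) ≥ 2. Hence tw(G) = 2 exactly.

Treewidth 2.
One such decomposition:
Bags: B1 = {1, 4, 6}  B2 = {4, 5, 6}  B3 = {3, 4, 6}  B4 = {2, 4, 6}  B5 = {0, 1, 6}
Tree: B1–B2, B2–B3, B1–B4, B1–B5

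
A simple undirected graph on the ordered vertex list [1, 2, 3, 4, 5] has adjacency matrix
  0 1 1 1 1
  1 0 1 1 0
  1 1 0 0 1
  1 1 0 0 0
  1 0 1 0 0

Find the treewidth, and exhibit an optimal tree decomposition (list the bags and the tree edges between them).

Treewidth 2.
Bags: B1 = {1, 3, 5}  B2 = {1, 2, 3}  B3 = {1, 2, 4}
Tree: B1–B2, B2–B3

The largest bag has 3 vertices, giving width 2; this decomposition certifies tw(G) ≤ 2. Conversely, {1, 2, 3} is a clique of size 3, and the vertices of any clique must share a bag in every tree decomposition; so some bag has ≥ 3 vertices and tw(G) ≥ 2. The upper and lower bounds meet at 2, so that is the treewidth.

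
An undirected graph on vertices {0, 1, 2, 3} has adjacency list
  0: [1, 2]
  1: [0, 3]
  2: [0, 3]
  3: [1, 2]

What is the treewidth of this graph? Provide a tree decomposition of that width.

The largest bag has 3 vertices, giving width 2; this decomposition certifies tw(G) ≤ 2. Since 2–0–1–3–2 is a cycle in G, G is not acyclic. Forests are exactly the graphs of treewidth ≤ 1, so tw(G) ≥ 2. Hence tw(G) = 2 exactly.

Treewidth 2.
One such decomposition:
Bags: B1 = {0, 1, 2}  B2 = {1, 2, 3}
Tree: B1–B2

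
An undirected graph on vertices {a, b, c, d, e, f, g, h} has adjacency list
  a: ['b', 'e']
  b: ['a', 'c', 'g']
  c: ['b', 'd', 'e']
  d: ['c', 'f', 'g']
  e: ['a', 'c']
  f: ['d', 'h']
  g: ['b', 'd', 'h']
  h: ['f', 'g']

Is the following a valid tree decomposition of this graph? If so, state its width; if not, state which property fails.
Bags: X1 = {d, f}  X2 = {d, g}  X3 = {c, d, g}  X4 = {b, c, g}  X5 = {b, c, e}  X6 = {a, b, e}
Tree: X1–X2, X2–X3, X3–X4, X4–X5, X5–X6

No — vertex h appears in no bag.

A tree decomposition must satisfy three properties: every vertex lies in some bag; for every edge, both endpoints lie together in some bag; and for every vertex, the bags containing it form a connected subtree. Here vertex h appears in no bag, so the decomposition is invalid.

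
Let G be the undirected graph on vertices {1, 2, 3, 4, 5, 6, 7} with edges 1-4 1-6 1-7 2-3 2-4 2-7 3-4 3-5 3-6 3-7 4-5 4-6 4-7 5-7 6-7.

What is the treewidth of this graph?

A width-3 tree decomposition is:
Bags: B1 = {3, 4, 6, 7}  B2 = {2, 3, 4, 7}  B3 = {1, 4, 6, 7}  B4 = {3, 4, 5, 7}
Tree: B1–B2, B1–B3, B2–B4
Every bag has size at most 4, so the width is 4 − 1 = 3 and tw(G) ≤ 3. On the other hand G contains the 4-clique {1, 4, 6, 7}. A clique must lie in a single bag of any decomposition, so no decomposition can have width below 3. The upper and lower bounds meet at 3, so that is the treewidth.

3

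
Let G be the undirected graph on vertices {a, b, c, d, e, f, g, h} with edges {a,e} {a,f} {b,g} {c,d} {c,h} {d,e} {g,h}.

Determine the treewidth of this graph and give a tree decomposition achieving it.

The largest bag has 2 vertices, giving width 1; this decomposition certifies tw(G) ≤ 1. Since G has at least one edge (e.g. f–a), it is not an edgeless graph, so tw(G) ≥ 1. Therefore the treewidth is 1.

Treewidth 1.
One such decomposition:
Bags: B1 = {a, f}  B2 = {a, e}  B3 = {d, e}  B4 = {c, d}  B5 = {c, h}  B6 = {g, h}  B7 = {b, g}
Tree: B1–B2, B2–B3, B3–B4, B4–B5, B5–B6, B6–B7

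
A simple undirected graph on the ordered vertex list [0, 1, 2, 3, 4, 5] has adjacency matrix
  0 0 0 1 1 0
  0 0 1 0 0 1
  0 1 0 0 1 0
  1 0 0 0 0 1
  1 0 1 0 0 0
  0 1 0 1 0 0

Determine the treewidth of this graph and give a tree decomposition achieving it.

Each bag holds 3 vertices, so the decomposition has width 2, which upper-bounds the treewidth. The edges 3–5–1–2–4–0–3 form a cycle, so G is not a tree and its treewidth is at least 2. The upper and lower bounds meet at 2, so that is the treewidth.

Treewidth 2.
Bags: B1 = {1, 3, 5}  B2 = {1, 2, 3}  B3 = {2, 3, 4}  B4 = {0, 3, 4}
Tree: B1–B2, B2–B3, B3–B4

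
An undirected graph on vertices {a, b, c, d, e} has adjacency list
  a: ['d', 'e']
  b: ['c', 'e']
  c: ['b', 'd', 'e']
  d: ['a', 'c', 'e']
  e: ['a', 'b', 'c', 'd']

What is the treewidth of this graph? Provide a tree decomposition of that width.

Treewidth 2.
Bags: B1 = {a, d, e}  B2 = {c, d, e}  B3 = {b, c, e}
Tree: B1–B2, B2–B3

Every bag has size at most 3, so the width is 3 − 1 = 2 and tw(G) ≤ 2. Conversely, {c, d, e} is a clique of size 3, and the vertices of any clique must share a bag in every tree decomposition; so some bag has ≥ 3 vertices and tw(G) ≥ 2. Therefore the treewidth is 2.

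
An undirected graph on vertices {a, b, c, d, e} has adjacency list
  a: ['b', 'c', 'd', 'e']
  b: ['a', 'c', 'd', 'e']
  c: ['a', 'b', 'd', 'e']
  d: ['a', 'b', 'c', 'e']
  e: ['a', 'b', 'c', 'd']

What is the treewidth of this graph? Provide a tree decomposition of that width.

A single bag containing all 5 vertices is trivially a valid decomposition of width 4. Conversely, {a, b, c, d, e} is a clique of size 5, and the vertices of any clique must share a bag in every tree decomposition; so some bag has ≥ 5 vertices and tw(G) ≥ 4. Hence tw(G) = 4 exactly.

Treewidth 4.
One such decomposition:
Bags: B1 = {a, b, c, d, e}
Tree: (single bag)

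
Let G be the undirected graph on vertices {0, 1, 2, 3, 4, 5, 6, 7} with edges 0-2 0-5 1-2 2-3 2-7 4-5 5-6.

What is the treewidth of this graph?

1

A width-1 tree decomposition is:
Bags: B1 = {1, 2}  B2 = {2, 7}  B3 = {0, 2}  B4 = {2, 3}  B5 = {0, 5}  B6 = {4, 5}  B7 = {5, 6}
Tree: B1–B2, B1–B3, B1–B4, B3–B5, B5–B6, B6–B7
Each bag holds 2 vertices, so the decomposition has width 1, which upper-bounds the treewidth. Any graph with an edge has treewidth ≥ 1, and G has the edge 1–2. The upper and lower bounds meet at 1, so that is the treewidth.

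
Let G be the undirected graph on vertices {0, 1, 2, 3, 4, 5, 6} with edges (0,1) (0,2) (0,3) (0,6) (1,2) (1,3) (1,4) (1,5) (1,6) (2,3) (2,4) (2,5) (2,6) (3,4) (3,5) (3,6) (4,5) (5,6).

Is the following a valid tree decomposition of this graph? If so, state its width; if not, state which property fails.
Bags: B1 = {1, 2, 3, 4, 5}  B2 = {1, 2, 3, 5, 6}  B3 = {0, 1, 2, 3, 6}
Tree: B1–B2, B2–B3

Checking the three conditions: (i) the bags cover all of {0, 1, 2, 3, 4, 5, 6}; (ii) for each edge, some bag contains both endpoints; (iii) the bags containing any fixed vertex form a subtree. All hold, so the decomposition is valid with width 5 − 1 = 4.

Yes; width 4.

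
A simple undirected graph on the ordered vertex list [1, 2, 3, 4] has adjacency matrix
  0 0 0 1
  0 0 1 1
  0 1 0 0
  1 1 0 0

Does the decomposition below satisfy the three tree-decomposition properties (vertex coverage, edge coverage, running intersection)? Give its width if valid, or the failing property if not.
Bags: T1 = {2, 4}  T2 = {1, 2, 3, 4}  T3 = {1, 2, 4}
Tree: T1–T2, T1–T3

No — bags containing vertex 1 are not connected in the tree.

A tree decomposition must satisfy three properties: every vertex lies in some bag; for every edge, both endpoints lie together in some bag; and for every vertex, the bags containing it form a connected subtree. Here bags containing vertex 1 are not connected in the tree, so the decomposition is invalid.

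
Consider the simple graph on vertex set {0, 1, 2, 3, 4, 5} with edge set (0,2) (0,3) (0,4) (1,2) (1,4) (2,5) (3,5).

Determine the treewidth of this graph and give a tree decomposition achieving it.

Each bag holds 3 vertices, so the decomposition has width 2, which upper-bounds the treewidth. Since 3–5–2–0–3 is a cycle in G, G is not acyclic. Forests are exactly the graphs of treewidth ≤ 1, so tw(G) ≥ 2. Hence tw(G) = 2 exactly.

Treewidth 2.
One optimal decomposition is:
Bags: B1 = {0, 3, 5}  B2 = {0, 2, 5}  B3 = {0, 2, 4}  B4 = {1, 2, 4}
Tree: B1–B2, B2–B3, B3–B4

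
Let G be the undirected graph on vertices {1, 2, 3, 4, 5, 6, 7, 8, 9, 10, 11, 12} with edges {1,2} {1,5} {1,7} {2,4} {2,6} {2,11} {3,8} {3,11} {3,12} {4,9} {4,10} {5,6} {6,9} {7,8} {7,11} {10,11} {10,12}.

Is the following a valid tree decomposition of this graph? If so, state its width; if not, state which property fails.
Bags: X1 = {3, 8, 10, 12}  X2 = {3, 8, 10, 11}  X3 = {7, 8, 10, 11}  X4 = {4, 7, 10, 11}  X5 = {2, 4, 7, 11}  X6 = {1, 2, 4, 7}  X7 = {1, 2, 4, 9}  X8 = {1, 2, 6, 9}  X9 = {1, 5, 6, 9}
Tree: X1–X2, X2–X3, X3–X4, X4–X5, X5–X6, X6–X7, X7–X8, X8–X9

Yes; width 3.

Vertex coverage: the bags together contain {1, 2, 3, 4, 5, 6, 7, 8, 9, 10, 11, 12}, the full vertex set. Edge coverage: each edge of G has both endpoints in at least one bag. Running intersection: for every vertex, the bags containing it form a connected subtree. All three properties hold, so this is a valid tree decomposition of width max|bag| − 1 = 3, and hence tw(G) ≤ 3.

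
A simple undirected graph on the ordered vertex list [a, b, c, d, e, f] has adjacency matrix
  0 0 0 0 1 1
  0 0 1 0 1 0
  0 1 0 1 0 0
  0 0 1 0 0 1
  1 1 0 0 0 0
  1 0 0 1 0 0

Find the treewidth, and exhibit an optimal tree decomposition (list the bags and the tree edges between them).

Treewidth 2.
One optimal decomposition is:
Bags: B1 = {b, c, d}  B2 = {b, d, e}  B3 = {a, d, e}  B4 = {a, d, f}
Tree: B1–B2, B2–B3, B3–B4

Every bag has size at most 3, so the width is 3 − 1 = 2 and tw(G) ≤ 2. For the lower bound, G contains the cycle d–c–b–e–a–f–d, so G is not a forest; only forests have treewidth ≤ 1, hence tw(G) ≥ 2. Hence tw(G) = 2 exactly.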